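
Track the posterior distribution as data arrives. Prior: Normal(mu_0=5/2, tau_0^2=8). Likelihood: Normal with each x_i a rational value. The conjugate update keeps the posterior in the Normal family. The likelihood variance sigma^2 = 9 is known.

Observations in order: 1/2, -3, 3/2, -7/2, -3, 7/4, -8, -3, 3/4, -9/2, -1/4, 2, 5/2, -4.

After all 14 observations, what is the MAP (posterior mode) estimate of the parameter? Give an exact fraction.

-279/242

obs 1: x=1/2 → posterior Normal(53/34, 72/17)
obs 2: x=-3 → posterior Normal(1/10, 72/25)
obs 3: x=3/2 → posterior Normal(29/66, 24/11)
obs 4: x=-7/2 → posterior Normal(-27/82, 72/41)
obs 5: x=-3 → posterior Normal(-75/98, 72/49)
obs 6: x=7/4 → posterior Normal(-47/114, 24/19)
obs 7: x=-8 → posterior Normal(-35/26, 72/65)
obs 8: x=-3 → posterior Normal(-223/146, 72/73)
obs 9: x=3/4 → posterior Normal(-211/162, 8/9)
obs 10: x=-9/2 → posterior Normal(-283/178, 72/89)
obs 11: x=-1/4 → posterior Normal(-287/194, 72/97)
obs 12: x=2 → posterior Normal(-17/14, 24/35)
obs 13: x=5/2 → posterior Normal(-215/226, 72/113)
obs 14: x=-4 → posterior Normal(-279/242, 72/121)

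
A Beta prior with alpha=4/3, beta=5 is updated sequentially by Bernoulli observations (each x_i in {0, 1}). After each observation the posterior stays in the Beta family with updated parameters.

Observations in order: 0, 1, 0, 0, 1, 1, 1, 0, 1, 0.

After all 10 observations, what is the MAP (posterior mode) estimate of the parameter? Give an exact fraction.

16/43

obs 1: x=0 → posterior Beta(4/3, 6)
obs 2: x=1 → posterior Beta(7/3, 6)
obs 3: x=0 → posterior Beta(7/3, 7)
obs 4: x=0 → posterior Beta(7/3, 8)
obs 5: x=1 → posterior Beta(10/3, 8)
obs 6: x=1 → posterior Beta(13/3, 8)
obs 7: x=1 → posterior Beta(16/3, 8)
obs 8: x=0 → posterior Beta(16/3, 9)
obs 9: x=1 → posterior Beta(19/3, 9)
obs 10: x=0 → posterior Beta(19/3, 10)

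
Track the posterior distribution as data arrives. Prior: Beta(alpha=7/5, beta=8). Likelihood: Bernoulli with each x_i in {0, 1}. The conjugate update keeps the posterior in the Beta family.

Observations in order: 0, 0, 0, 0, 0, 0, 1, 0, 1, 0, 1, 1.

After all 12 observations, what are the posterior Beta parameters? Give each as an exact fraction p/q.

alpha=27/5, beta=16

obs 1: x=0 → posterior Beta(7/5, 9)
obs 2: x=0 → posterior Beta(7/5, 10)
obs 3: x=0 → posterior Beta(7/5, 11)
obs 4: x=0 → posterior Beta(7/5, 12)
obs 5: x=0 → posterior Beta(7/5, 13)
obs 6: x=0 → posterior Beta(7/5, 14)
obs 7: x=1 → posterior Beta(12/5, 14)
obs 8: x=0 → posterior Beta(12/5, 15)
obs 9: x=1 → posterior Beta(17/5, 15)
obs 10: x=0 → posterior Beta(17/5, 16)
obs 11: x=1 → posterior Beta(22/5, 16)
obs 12: x=1 → posterior Beta(27/5, 16)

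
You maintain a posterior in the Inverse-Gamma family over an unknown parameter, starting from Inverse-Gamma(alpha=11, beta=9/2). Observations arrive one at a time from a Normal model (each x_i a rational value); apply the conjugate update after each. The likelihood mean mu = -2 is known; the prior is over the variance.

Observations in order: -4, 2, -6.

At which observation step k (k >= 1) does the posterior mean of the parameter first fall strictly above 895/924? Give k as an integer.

k = 2

obs 1: x=-4 → posterior Inverse-Gamma(23/2, 13/2)
obs 2: x=2 → posterior Inverse-Gamma(12, 29/2)
obs 3: x=-6 → posterior Inverse-Gamma(25/2, 45/2)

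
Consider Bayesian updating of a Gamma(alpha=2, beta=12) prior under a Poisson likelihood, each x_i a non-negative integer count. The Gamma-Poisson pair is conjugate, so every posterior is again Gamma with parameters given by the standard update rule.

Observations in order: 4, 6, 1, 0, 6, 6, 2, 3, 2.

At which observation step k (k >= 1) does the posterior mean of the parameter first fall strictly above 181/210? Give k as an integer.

obs 1: x=4 → posterior Gamma(6, 13)
obs 2: x=6 → posterior Gamma(12, 14)
obs 3: x=1 → posterior Gamma(13, 15)
obs 4: x=0 → posterior Gamma(13, 16)
obs 5: x=6 → posterior Gamma(19, 17)
obs 6: x=6 → posterior Gamma(25, 18)
obs 7: x=2 → posterior Gamma(27, 19)
obs 8: x=3 → posterior Gamma(30, 20)
obs 9: x=2 → posterior Gamma(32, 21)

k = 3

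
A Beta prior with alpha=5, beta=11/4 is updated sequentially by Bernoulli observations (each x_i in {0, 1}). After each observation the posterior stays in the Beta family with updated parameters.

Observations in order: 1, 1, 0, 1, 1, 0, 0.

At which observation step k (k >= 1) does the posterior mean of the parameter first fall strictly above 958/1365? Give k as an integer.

obs 1: x=1 → posterior Beta(6, 11/4)
obs 2: x=1 → posterior Beta(7, 11/4)
obs 3: x=0 → posterior Beta(7, 15/4)
obs 4: x=1 → posterior Beta(8, 15/4)
obs 5: x=1 → posterior Beta(9, 15/4)
obs 6: x=0 → posterior Beta(9, 19/4)
obs 7: x=0 → posterior Beta(9, 23/4)

k = 2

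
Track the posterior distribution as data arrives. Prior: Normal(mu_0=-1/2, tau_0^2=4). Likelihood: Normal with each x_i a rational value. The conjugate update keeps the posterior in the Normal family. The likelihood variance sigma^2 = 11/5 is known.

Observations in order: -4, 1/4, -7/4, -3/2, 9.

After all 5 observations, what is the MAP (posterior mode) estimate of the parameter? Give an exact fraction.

obs 1: x=-4 → posterior Normal(-171/62, 44/31)
obs 2: x=1/4 → posterior Normal(-161/102, 44/51)
obs 3: x=-7/4 → posterior Normal(-231/142, 44/71)
obs 4: x=-3/2 → posterior Normal(-291/182, 44/91)
obs 5: x=9 → posterior Normal(23/74, 44/111)

23/74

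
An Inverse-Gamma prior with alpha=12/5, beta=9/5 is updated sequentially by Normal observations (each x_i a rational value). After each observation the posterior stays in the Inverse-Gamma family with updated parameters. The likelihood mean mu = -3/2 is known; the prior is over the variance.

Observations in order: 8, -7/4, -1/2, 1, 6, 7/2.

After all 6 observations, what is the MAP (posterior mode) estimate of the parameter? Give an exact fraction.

14593/1024

obs 1: x=8 → posterior Inverse-Gamma(29/10, 1877/40)
obs 2: x=-7/4 → posterior Inverse-Gamma(17/5, 7513/160)
obs 3: x=-1/2 → posterior Inverse-Gamma(39/10, 7593/160)
obs 4: x=1 → posterior Inverse-Gamma(22/5, 8093/160)
obs 5: x=6 → posterior Inverse-Gamma(49/10, 12593/160)
obs 6: x=7/2 → posterior Inverse-Gamma(27/5, 14593/160)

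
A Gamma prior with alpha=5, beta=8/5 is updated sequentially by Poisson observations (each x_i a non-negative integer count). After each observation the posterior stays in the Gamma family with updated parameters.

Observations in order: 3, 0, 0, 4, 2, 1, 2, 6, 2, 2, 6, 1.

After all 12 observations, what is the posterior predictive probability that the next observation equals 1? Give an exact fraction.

34336178134418822323787610540253859932186881547971683659368366080/164550840223975716663655069866834081172656515609690871995791535257

obs 1: x=3 → posterior Gamma(8, 13/5)
obs 2: x=0 → posterior Gamma(8, 18/5)
obs 3: x=0 → posterior Gamma(8, 23/5)
obs 4: x=4 → posterior Gamma(12, 28/5)
obs 5: x=2 → posterior Gamma(14, 33/5)
obs 6: x=1 → posterior Gamma(15, 38/5)
obs 7: x=2 → posterior Gamma(17, 43/5)
obs 8: x=6 → posterior Gamma(23, 48/5)
obs 9: x=2 → posterior Gamma(25, 53/5)
obs 10: x=2 → posterior Gamma(27, 58/5)
obs 11: x=6 → posterior Gamma(33, 63/5)
obs 12: x=1 → posterior Gamma(34, 68/5)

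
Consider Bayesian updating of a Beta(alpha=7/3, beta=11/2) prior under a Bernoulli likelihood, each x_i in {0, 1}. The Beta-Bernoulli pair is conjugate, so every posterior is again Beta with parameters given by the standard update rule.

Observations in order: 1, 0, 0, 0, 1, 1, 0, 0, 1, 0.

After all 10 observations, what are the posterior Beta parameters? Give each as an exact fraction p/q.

alpha=19/3, beta=23/2

obs 1: x=1 → posterior Beta(10/3, 11/2)
obs 2: x=0 → posterior Beta(10/3, 13/2)
obs 3: x=0 → posterior Beta(10/3, 15/2)
obs 4: x=0 → posterior Beta(10/3, 17/2)
obs 5: x=1 → posterior Beta(13/3, 17/2)
obs 6: x=1 → posterior Beta(16/3, 17/2)
obs 7: x=0 → posterior Beta(16/3, 19/2)
obs 8: x=0 → posterior Beta(16/3, 21/2)
obs 9: x=1 → posterior Beta(19/3, 21/2)
obs 10: x=0 → posterior Beta(19/3, 23/2)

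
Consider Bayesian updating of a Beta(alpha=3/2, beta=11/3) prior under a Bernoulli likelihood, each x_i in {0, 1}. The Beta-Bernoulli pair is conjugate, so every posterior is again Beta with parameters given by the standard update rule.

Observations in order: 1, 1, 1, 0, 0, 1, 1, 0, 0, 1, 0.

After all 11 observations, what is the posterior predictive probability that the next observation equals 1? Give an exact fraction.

45/97

obs 1: x=1 → posterior Beta(5/2, 11/3)
obs 2: x=1 → posterior Beta(7/2, 11/3)
obs 3: x=1 → posterior Beta(9/2, 11/3)
obs 4: x=0 → posterior Beta(9/2, 14/3)
obs 5: x=0 → posterior Beta(9/2, 17/3)
obs 6: x=1 → posterior Beta(11/2, 17/3)
obs 7: x=1 → posterior Beta(13/2, 17/3)
obs 8: x=0 → posterior Beta(13/2, 20/3)
obs 9: x=0 → posterior Beta(13/2, 23/3)
obs 10: x=1 → posterior Beta(15/2, 23/3)
obs 11: x=0 → posterior Beta(15/2, 26/3)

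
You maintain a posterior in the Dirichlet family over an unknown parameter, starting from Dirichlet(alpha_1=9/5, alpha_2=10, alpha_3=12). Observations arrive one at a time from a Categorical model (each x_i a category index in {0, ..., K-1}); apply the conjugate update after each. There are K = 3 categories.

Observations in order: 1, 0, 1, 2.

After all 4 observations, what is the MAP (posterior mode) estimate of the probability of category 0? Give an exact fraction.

obs 1: x=1 → posterior Dirichlet(9/5, 11, 12)
obs 2: x=0 → posterior Dirichlet(14/5, 11, 12)
obs 3: x=1 → posterior Dirichlet(14/5, 12, 12)
obs 4: x=2 → posterior Dirichlet(14/5, 12, 13)

9/124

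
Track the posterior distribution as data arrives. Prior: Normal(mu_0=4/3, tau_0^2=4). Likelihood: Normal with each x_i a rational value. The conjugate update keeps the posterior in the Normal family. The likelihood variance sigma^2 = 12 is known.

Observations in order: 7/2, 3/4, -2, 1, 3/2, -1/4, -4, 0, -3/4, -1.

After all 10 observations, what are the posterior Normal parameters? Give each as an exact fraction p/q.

obs 1: x=7/2 → posterior Normal(15/8, 3)
obs 2: x=3/4 → posterior Normal(33/20, 12/5)
obs 3: x=-2 → posterior Normal(25/24, 2)
obs 4: x=1 → posterior Normal(29/28, 12/7)
obs 5: x=3/2 → posterior Normal(35/32, 3/2)
obs 6: x=-1/4 → posterior Normal(17/18, 4/3)
obs 7: x=-4 → posterior Normal(9/20, 6/5)
obs 8: x=0 → posterior Normal(9/22, 12/11)
obs 9: x=-3/4 → posterior Normal(5/16, 1)
obs 10: x=-1 → posterior Normal(11/52, 12/13)

mu_0=11/52, tau_0^2=12/13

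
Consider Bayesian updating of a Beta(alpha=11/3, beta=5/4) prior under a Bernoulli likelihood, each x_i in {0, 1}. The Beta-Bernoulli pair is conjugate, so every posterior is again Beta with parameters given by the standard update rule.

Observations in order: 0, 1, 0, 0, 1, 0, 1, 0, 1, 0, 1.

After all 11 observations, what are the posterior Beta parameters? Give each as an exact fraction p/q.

obs 1: x=0 → posterior Beta(11/3, 9/4)
obs 2: x=1 → posterior Beta(14/3, 9/4)
obs 3: x=0 → posterior Beta(14/3, 13/4)
obs 4: x=0 → posterior Beta(14/3, 17/4)
obs 5: x=1 → posterior Beta(17/3, 17/4)
obs 6: x=0 → posterior Beta(17/3, 21/4)
obs 7: x=1 → posterior Beta(20/3, 21/4)
obs 8: x=0 → posterior Beta(20/3, 25/4)
obs 9: x=1 → posterior Beta(23/3, 25/4)
obs 10: x=0 → posterior Beta(23/3, 29/4)
obs 11: x=1 → posterior Beta(26/3, 29/4)

alpha=26/3, beta=29/4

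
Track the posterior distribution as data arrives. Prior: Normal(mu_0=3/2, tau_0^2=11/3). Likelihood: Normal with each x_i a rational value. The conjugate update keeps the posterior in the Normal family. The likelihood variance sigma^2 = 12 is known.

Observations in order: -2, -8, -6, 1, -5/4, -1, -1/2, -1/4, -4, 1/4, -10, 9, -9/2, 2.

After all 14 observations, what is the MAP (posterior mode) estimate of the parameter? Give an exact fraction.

obs 1: x=-2 → posterior Normal(32/47, 132/47)
obs 2: x=-8 → posterior Normal(-28/29, 66/29)
obs 3: x=-6 → posterior Normal(-122/69, 44/23)
obs 4: x=1 → posterior Normal(-111/80, 33/20)
obs 5: x=-5/4 → posterior Normal(-499/364, 132/91)
obs 6: x=-1 → posterior Normal(-181/136, 22/17)
obs 7: x=-1/2 → posterior Normal(-5/4, 132/113)
obs 8: x=-1/4 → posterior Normal(-36/31, 33/31)
obs 9: x=-4 → posterior Normal(-188/135, 44/45)
obs 10: x=1/4 → posterior Normal(-741/584, 66/73)
obs 11: x=-10 → posterior Normal(-1181/628, 132/157)
obs 12: x=9 → posterior Normal(-785/672, 11/14)
obs 13: x=-9/2 → posterior Normal(-983/716, 132/179)
obs 14: x=2 → posterior Normal(-179/152, 66/95)

-179/152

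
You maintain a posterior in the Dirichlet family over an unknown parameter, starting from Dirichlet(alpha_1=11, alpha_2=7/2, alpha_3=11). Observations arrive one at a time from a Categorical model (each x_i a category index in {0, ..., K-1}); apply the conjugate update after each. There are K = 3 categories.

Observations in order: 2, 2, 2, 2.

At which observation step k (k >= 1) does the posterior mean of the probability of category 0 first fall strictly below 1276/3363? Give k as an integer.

k = 4

obs 1: x=2 → posterior Dirichlet(11, 7/2, 12)
obs 2: x=2 → posterior Dirichlet(11, 7/2, 13)
obs 3: x=2 → posterior Dirichlet(11, 7/2, 14)
obs 4: x=2 → posterior Dirichlet(11, 7/2, 15)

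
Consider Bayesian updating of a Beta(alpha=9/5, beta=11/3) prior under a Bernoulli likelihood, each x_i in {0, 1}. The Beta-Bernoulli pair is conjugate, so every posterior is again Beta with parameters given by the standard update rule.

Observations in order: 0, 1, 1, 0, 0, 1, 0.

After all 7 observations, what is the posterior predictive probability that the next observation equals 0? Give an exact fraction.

115/187

obs 1: x=0 → posterior Beta(9/5, 14/3)
obs 2: x=1 → posterior Beta(14/5, 14/3)
obs 3: x=1 → posterior Beta(19/5, 14/3)
obs 4: x=0 → posterior Beta(19/5, 17/3)
obs 5: x=0 → posterior Beta(19/5, 20/3)
obs 6: x=1 → posterior Beta(24/5, 20/3)
obs 7: x=0 → posterior Beta(24/5, 23/3)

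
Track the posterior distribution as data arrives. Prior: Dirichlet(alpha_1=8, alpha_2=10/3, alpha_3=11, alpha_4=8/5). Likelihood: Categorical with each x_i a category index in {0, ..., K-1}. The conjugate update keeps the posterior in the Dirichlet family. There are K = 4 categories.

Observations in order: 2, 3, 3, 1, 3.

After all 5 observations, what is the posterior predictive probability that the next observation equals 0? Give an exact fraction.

60/217

obs 1: x=2 → posterior Dirichlet(8, 10/3, 12, 8/5)
obs 2: x=3 → posterior Dirichlet(8, 10/3, 12, 13/5)
obs 3: x=3 → posterior Dirichlet(8, 10/3, 12, 18/5)
obs 4: x=1 → posterior Dirichlet(8, 13/3, 12, 18/5)
obs 5: x=3 → posterior Dirichlet(8, 13/3, 12, 23/5)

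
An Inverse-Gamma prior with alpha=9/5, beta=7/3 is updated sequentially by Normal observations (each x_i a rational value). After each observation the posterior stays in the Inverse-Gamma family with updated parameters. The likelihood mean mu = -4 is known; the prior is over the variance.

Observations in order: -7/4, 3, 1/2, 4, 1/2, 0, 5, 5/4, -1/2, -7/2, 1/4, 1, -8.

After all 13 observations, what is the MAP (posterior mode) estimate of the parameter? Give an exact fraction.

86245/4464

obs 1: x=-7/4 → posterior Inverse-Gamma(23/10, 467/96)
obs 2: x=3 → posterior Inverse-Gamma(14/5, 2819/96)
obs 3: x=1/2 → posterior Inverse-Gamma(33/10, 3791/96)
obs 4: x=4 → posterior Inverse-Gamma(19/5, 6863/96)
obs 5: x=1/2 → posterior Inverse-Gamma(43/10, 7835/96)
obs 6: x=0 → posterior Inverse-Gamma(24/5, 8603/96)
obs 7: x=5 → posterior Inverse-Gamma(53/10, 12491/96)
obs 8: x=5/4 → posterior Inverse-Gamma(29/5, 6907/48)
obs 9: x=-1/2 → posterior Inverse-Gamma(63/10, 7201/48)
obs 10: x=-7/2 → posterior Inverse-Gamma(34/5, 7207/48)
obs 11: x=1/4 → posterior Inverse-Gamma(73/10, 15281/96)
obs 12: x=1 → posterior Inverse-Gamma(39/5, 16481/96)
obs 13: x=-8 → posterior Inverse-Gamma(83/10, 17249/96)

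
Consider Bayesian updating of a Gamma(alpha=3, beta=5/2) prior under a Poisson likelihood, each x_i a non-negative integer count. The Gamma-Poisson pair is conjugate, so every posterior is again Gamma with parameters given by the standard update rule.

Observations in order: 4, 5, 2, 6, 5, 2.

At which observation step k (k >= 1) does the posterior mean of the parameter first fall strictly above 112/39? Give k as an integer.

obs 1: x=4 → posterior Gamma(7, 7/2)
obs 2: x=5 → posterior Gamma(12, 9/2)
obs 3: x=2 → posterior Gamma(14, 11/2)
obs 4: x=6 → posterior Gamma(20, 13/2)
obs 5: x=5 → posterior Gamma(25, 15/2)
obs 6: x=2 → posterior Gamma(27, 17/2)

k = 4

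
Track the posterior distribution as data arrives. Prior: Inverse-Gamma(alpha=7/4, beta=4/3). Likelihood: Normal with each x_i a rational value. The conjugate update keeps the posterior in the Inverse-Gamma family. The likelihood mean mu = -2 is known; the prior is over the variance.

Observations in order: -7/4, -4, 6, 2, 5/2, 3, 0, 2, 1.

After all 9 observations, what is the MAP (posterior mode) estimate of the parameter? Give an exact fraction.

obs 1: x=-7/4 → posterior Inverse-Gamma(9/4, 131/96)
obs 2: x=-4 → posterior Inverse-Gamma(11/4, 323/96)
obs 3: x=6 → posterior Inverse-Gamma(13/4, 3395/96)
obs 4: x=2 → posterior Inverse-Gamma(15/4, 4163/96)
obs 5: x=5/2 → posterior Inverse-Gamma(17/4, 5135/96)
obs 6: x=3 → posterior Inverse-Gamma(19/4, 6335/96)
obs 7: x=0 → posterior Inverse-Gamma(21/4, 6527/96)
obs 8: x=2 → posterior Inverse-Gamma(23/4, 7295/96)
obs 9: x=1 → posterior Inverse-Gamma(25/4, 7727/96)

7727/696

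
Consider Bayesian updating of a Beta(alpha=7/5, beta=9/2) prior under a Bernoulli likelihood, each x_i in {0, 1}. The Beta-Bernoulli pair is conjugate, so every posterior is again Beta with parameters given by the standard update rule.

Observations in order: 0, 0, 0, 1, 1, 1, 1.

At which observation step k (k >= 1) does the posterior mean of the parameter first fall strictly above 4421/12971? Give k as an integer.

k = 6

obs 1: x=0 → posterior Beta(7/5, 11/2)
obs 2: x=0 → posterior Beta(7/5, 13/2)
obs 3: x=0 → posterior Beta(7/5, 15/2)
obs 4: x=1 → posterior Beta(12/5, 15/2)
obs 5: x=1 → posterior Beta(17/5, 15/2)
obs 6: x=1 → posterior Beta(22/5, 15/2)
obs 7: x=1 → posterior Beta(27/5, 15/2)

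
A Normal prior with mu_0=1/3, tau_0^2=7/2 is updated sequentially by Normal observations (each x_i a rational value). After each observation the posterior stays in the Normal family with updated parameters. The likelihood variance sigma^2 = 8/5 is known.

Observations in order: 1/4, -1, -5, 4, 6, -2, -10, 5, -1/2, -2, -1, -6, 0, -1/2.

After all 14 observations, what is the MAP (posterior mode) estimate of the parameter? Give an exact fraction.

obs 1: x=1/4 → posterior Normal(169/612, 56/51)
obs 2: x=-1 → posterior Normal(-251/1032, 28/43)
obs 3: x=-5 → posterior Normal(-2351/1452, 56/121)
obs 4: x=4 → posterior Normal(-671/1872, 14/39)
obs 5: x=6 → posterior Normal(1849/2292, 56/191)
obs 6: x=-2 → posterior Normal(1009/2712, 28/113)
obs 7: x=-10 → posterior Normal(-3191/3132, 56/261)
obs 8: x=5 → posterior Normal(-1091/3552, 7/37)
obs 9: x=-1/2 → posterior Normal(-1301/3972, 56/331)
obs 10: x=-2 → posterior Normal(-2141/4392, 28/183)
obs 11: x=-1 → posterior Normal(-2561/4812, 56/401)
obs 12: x=-6 → posterior Normal(-5081/5232, 14/109)
obs 13: x=0 → posterior Normal(-5081/5652, 56/471)
obs 14: x=-1/2 → posterior Normal(-481/552, 28/253)

-481/552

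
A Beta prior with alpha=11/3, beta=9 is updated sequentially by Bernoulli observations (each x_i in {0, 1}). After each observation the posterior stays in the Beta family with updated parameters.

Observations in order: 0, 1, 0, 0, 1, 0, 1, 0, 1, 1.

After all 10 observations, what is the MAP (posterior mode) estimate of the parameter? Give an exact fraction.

obs 1: x=0 → posterior Beta(11/3, 10)
obs 2: x=1 → posterior Beta(14/3, 10)
obs 3: x=0 → posterior Beta(14/3, 11)
obs 4: x=0 → posterior Beta(14/3, 12)
obs 5: x=1 → posterior Beta(17/3, 12)
obs 6: x=0 → posterior Beta(17/3, 13)
obs 7: x=1 → posterior Beta(20/3, 13)
obs 8: x=0 → posterior Beta(20/3, 14)
obs 9: x=1 → posterior Beta(23/3, 14)
obs 10: x=1 → posterior Beta(26/3, 14)

23/62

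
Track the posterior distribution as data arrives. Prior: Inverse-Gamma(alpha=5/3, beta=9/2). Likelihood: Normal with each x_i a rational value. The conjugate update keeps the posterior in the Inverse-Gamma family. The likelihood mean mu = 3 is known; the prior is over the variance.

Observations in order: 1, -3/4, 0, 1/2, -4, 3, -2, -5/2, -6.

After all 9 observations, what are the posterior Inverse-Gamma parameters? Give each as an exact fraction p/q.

alpha=37/6, beta=3641/32

obs 1: x=1 → posterior Inverse-Gamma(13/6, 13/2)
obs 2: x=-3/4 → posterior Inverse-Gamma(8/3, 433/32)
obs 3: x=0 → posterior Inverse-Gamma(19/6, 577/32)
obs 4: x=1/2 → posterior Inverse-Gamma(11/3, 677/32)
obs 5: x=-4 → posterior Inverse-Gamma(25/6, 1461/32)
obs 6: x=3 → posterior Inverse-Gamma(14/3, 1461/32)
obs 7: x=-2 → posterior Inverse-Gamma(31/6, 1861/32)
obs 8: x=-5/2 → posterior Inverse-Gamma(17/3, 2345/32)
obs 9: x=-6 → posterior Inverse-Gamma(37/6, 3641/32)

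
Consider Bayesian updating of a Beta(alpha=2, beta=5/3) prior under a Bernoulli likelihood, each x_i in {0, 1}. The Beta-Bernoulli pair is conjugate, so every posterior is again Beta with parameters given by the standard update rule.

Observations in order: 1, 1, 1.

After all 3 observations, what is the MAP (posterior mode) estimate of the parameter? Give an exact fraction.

6/7

obs 1: x=1 → posterior Beta(3, 5/3)
obs 2: x=1 → posterior Beta(4, 5/3)
obs 3: x=1 → posterior Beta(5, 5/3)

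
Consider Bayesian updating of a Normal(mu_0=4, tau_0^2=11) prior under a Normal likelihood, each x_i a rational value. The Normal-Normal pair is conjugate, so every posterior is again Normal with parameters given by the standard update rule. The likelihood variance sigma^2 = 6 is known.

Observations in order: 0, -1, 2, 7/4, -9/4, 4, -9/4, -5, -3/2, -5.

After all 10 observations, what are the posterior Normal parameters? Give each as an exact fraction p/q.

mu_0=-311/464, tau_0^2=33/58

obs 1: x=0 → posterior Normal(24/17, 66/17)
obs 2: x=-1 → posterior Normal(13/28, 33/14)
obs 3: x=2 → posterior Normal(35/39, 22/13)
obs 4: x=7/4 → posterior Normal(217/200, 33/25)
obs 5: x=-9/4 → posterior Normal(59/122, 66/61)
obs 6: x=4 → posterior Normal(49/48, 11/12)
obs 7: x=-9/4 → posterior Normal(195/332, 66/83)
obs 8: x=-5 → posterior Normal(-25/376, 33/47)
obs 9: x=-3/2 → posterior Normal(-13/60, 22/35)
obs 10: x=-5 → posterior Normal(-311/464, 33/58)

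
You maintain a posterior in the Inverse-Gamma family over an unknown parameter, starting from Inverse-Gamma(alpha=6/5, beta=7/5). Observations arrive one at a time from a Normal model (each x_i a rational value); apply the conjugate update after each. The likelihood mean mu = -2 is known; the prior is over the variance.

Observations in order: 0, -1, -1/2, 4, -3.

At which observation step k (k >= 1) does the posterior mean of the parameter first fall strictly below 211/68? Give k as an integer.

obs 1: x=0 → posterior Inverse-Gamma(17/10, 17/5)
obs 2: x=-1 → posterior Inverse-Gamma(11/5, 39/10)
obs 3: x=-1/2 → posterior Inverse-Gamma(27/10, 201/40)
obs 4: x=4 → posterior Inverse-Gamma(16/5, 921/40)
obs 5: x=-3 → posterior Inverse-Gamma(37/10, 941/40)

k = 3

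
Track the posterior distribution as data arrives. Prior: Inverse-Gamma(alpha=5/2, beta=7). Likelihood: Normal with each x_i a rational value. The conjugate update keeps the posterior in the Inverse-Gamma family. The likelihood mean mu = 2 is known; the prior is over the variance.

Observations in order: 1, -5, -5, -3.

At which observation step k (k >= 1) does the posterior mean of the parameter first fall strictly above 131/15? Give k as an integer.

k = 2

obs 1: x=1 → posterior Inverse-Gamma(3, 15/2)
obs 2: x=-5 → posterior Inverse-Gamma(7/2, 32)
obs 3: x=-5 → posterior Inverse-Gamma(4, 113/2)
obs 4: x=-3 → posterior Inverse-Gamma(9/2, 69)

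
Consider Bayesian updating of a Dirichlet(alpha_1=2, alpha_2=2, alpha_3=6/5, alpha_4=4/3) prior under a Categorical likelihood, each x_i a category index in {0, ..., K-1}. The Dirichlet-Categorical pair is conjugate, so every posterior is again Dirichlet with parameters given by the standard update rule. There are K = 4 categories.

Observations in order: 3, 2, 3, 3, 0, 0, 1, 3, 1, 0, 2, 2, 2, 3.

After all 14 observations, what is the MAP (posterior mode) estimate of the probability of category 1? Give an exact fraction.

45/248

obs 1: x=3 → posterior Dirichlet(2, 2, 6/5, 7/3)
obs 2: x=2 → posterior Dirichlet(2, 2, 11/5, 7/3)
obs 3: x=3 → posterior Dirichlet(2, 2, 11/5, 10/3)
obs 4: x=3 → posterior Dirichlet(2, 2, 11/5, 13/3)
obs 5: x=0 → posterior Dirichlet(3, 2, 11/5, 13/3)
obs 6: x=0 → posterior Dirichlet(4, 2, 11/5, 13/3)
obs 7: x=1 → posterior Dirichlet(4, 3, 11/5, 13/3)
obs 8: x=3 → posterior Dirichlet(4, 3, 11/5, 16/3)
obs 9: x=1 → posterior Dirichlet(4, 4, 11/5, 16/3)
obs 10: x=0 → posterior Dirichlet(5, 4, 11/5, 16/3)
obs 11: x=2 → posterior Dirichlet(5, 4, 16/5, 16/3)
obs 12: x=2 → posterior Dirichlet(5, 4, 21/5, 16/3)
obs 13: x=2 → posterior Dirichlet(5, 4, 26/5, 16/3)
obs 14: x=3 → posterior Dirichlet(5, 4, 26/5, 19/3)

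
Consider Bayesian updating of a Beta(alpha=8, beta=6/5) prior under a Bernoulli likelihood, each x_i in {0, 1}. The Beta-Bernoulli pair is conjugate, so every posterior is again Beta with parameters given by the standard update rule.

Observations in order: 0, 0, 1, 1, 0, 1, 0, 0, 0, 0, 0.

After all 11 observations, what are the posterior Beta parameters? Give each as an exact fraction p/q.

obs 1: x=0 → posterior Beta(8, 11/5)
obs 2: x=0 → posterior Beta(8, 16/5)
obs 3: x=1 → posterior Beta(9, 16/5)
obs 4: x=1 → posterior Beta(10, 16/5)
obs 5: x=0 → posterior Beta(10, 21/5)
obs 6: x=1 → posterior Beta(11, 21/5)
obs 7: x=0 → posterior Beta(11, 26/5)
obs 8: x=0 → posterior Beta(11, 31/5)
obs 9: x=0 → posterior Beta(11, 36/5)
obs 10: x=0 → posterior Beta(11, 41/5)
obs 11: x=0 → posterior Beta(11, 46/5)

alpha=11, beta=46/5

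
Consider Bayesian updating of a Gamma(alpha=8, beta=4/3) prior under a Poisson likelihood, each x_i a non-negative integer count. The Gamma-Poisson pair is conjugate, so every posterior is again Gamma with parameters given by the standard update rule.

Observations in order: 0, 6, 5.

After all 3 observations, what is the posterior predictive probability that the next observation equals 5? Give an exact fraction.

obs 1: x=0 → posterior Gamma(8, 7/3)
obs 2: x=6 → posterior Gamma(14, 10/3)
obs 3: x=5 → posterior Gamma(19, 13/3)

11953693871754942841295400639/79228162514264337593543950336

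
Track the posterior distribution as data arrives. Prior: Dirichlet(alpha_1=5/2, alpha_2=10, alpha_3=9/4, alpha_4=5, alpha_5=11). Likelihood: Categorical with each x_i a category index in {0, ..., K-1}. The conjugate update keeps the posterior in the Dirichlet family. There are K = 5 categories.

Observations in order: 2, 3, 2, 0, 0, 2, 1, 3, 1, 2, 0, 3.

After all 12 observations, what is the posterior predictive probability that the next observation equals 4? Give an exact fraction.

obs 1: x=2 → posterior Dirichlet(5/2, 10, 13/4, 5, 11)
obs 2: x=3 → posterior Dirichlet(5/2, 10, 13/4, 6, 11)
obs 3: x=2 → posterior Dirichlet(5/2, 10, 17/4, 6, 11)
obs 4: x=0 → posterior Dirichlet(7/2, 10, 17/4, 6, 11)
obs 5: x=0 → posterior Dirichlet(9/2, 10, 17/4, 6, 11)
obs 6: x=2 → posterior Dirichlet(9/2, 10, 21/4, 6, 11)
obs 7: x=1 → posterior Dirichlet(9/2, 11, 21/4, 6, 11)
obs 8: x=3 → posterior Dirichlet(9/2, 11, 21/4, 7, 11)
obs 9: x=1 → posterior Dirichlet(9/2, 12, 21/4, 7, 11)
obs 10: x=2 → posterior Dirichlet(9/2, 12, 25/4, 7, 11)
obs 11: x=0 → posterior Dirichlet(11/2, 12, 25/4, 7, 11)
obs 12: x=3 → posterior Dirichlet(11/2, 12, 25/4, 8, 11)

44/171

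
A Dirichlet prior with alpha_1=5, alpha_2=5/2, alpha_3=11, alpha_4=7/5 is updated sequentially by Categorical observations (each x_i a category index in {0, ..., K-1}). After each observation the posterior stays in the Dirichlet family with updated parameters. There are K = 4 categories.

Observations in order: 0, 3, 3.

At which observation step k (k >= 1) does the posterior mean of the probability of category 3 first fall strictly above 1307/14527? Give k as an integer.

obs 1: x=0 → posterior Dirichlet(6, 5/2, 11, 7/5)
obs 2: x=3 → posterior Dirichlet(6, 5/2, 11, 12/5)
obs 3: x=3 → posterior Dirichlet(6, 5/2, 11, 17/5)

k = 2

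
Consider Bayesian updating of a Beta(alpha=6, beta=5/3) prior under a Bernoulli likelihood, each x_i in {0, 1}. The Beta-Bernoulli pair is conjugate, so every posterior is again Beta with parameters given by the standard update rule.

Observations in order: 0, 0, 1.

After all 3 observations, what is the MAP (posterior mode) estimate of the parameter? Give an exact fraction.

9/13

obs 1: x=0 → posterior Beta(6, 8/3)
obs 2: x=0 → posterior Beta(6, 11/3)
obs 3: x=1 → posterior Beta(7, 11/3)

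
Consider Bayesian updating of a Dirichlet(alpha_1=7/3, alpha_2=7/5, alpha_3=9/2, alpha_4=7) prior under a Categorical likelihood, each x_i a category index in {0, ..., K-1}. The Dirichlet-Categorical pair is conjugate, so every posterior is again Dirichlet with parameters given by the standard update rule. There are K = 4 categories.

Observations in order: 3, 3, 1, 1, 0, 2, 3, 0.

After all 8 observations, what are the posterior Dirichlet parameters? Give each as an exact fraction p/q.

obs 1: x=3 → posterior Dirichlet(7/3, 7/5, 9/2, 8)
obs 2: x=3 → posterior Dirichlet(7/3, 7/5, 9/2, 9)
obs 3: x=1 → posterior Dirichlet(7/3, 12/5, 9/2, 9)
obs 4: x=1 → posterior Dirichlet(7/3, 17/5, 9/2, 9)
obs 5: x=0 → posterior Dirichlet(10/3, 17/5, 9/2, 9)
obs 6: x=2 → posterior Dirichlet(10/3, 17/5, 11/2, 9)
obs 7: x=3 → posterior Dirichlet(10/3, 17/5, 11/2, 10)
obs 8: x=0 → posterior Dirichlet(13/3, 17/5, 11/2, 10)

alpha_1=13/3, alpha_2=17/5, alpha_3=11/2, alpha_4=10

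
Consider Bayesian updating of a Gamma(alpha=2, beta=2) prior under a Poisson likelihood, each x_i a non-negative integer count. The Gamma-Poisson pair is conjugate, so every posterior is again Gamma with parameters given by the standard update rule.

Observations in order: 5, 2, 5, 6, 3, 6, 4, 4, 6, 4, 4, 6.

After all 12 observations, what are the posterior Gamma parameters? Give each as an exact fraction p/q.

alpha=57, beta=14

obs 1: x=5 → posterior Gamma(7, 3)
obs 2: x=2 → posterior Gamma(9, 4)
obs 3: x=5 → posterior Gamma(14, 5)
obs 4: x=6 → posterior Gamma(20, 6)
obs 5: x=3 → posterior Gamma(23, 7)
obs 6: x=6 → posterior Gamma(29, 8)
obs 7: x=4 → posterior Gamma(33, 9)
obs 8: x=4 → posterior Gamma(37, 10)
obs 9: x=6 → posterior Gamma(43, 11)
obs 10: x=4 → posterior Gamma(47, 12)
obs 11: x=4 → posterior Gamma(51, 13)
obs 12: x=6 → posterior Gamma(57, 14)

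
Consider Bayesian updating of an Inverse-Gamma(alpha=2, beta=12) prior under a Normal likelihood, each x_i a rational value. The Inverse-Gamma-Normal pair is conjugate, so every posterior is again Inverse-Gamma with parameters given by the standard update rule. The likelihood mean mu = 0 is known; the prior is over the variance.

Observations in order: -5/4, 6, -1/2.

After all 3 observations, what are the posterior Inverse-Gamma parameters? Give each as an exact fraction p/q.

obs 1: x=-5/4 → posterior Inverse-Gamma(5/2, 409/32)
obs 2: x=6 → posterior Inverse-Gamma(3, 985/32)
obs 3: x=-1/2 → posterior Inverse-Gamma(7/2, 989/32)

alpha=7/2, beta=989/32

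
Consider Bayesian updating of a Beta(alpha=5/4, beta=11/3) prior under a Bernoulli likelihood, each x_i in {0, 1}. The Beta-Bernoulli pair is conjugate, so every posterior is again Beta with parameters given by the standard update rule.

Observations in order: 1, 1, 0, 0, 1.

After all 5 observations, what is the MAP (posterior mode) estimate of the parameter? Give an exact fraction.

obs 1: x=1 → posterior Beta(9/4, 11/3)
obs 2: x=1 → posterior Beta(13/4, 11/3)
obs 3: x=0 → posterior Beta(13/4, 14/3)
obs 4: x=0 → posterior Beta(13/4, 17/3)
obs 5: x=1 → posterior Beta(17/4, 17/3)

39/95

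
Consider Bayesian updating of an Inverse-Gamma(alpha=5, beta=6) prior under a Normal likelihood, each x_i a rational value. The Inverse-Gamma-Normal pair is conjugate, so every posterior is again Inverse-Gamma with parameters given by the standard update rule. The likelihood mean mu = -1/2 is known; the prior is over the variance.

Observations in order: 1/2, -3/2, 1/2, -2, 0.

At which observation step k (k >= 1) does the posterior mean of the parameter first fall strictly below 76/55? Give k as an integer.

k = 3

obs 1: x=1/2 → posterior Inverse-Gamma(11/2, 13/2)
obs 2: x=-3/2 → posterior Inverse-Gamma(6, 7)
obs 3: x=1/2 → posterior Inverse-Gamma(13/2, 15/2)
obs 4: x=-2 → posterior Inverse-Gamma(7, 69/8)
obs 5: x=0 → posterior Inverse-Gamma(15/2, 35/4)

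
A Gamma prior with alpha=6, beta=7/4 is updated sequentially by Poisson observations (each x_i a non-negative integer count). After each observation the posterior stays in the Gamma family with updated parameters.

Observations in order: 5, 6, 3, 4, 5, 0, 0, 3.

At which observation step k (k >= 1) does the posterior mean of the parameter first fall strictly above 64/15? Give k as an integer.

obs 1: x=5 → posterior Gamma(11, 11/4)
obs 2: x=6 → posterior Gamma(17, 15/4)
obs 3: x=3 → posterior Gamma(20, 19/4)
obs 4: x=4 → posterior Gamma(24, 23/4)
obs 5: x=5 → posterior Gamma(29, 27/4)
obs 6: x=0 → posterior Gamma(29, 31/4)
obs 7: x=0 → posterior Gamma(29, 35/4)
obs 8: x=3 → posterior Gamma(32, 39/4)

k = 2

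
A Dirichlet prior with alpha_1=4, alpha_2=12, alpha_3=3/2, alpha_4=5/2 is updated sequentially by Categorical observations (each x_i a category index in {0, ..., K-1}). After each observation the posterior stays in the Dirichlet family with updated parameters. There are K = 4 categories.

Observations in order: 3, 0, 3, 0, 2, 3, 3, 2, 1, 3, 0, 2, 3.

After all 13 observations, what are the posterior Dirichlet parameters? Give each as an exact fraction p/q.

obs 1: x=3 → posterior Dirichlet(4, 12, 3/2, 7/2)
obs 2: x=0 → posterior Dirichlet(5, 12, 3/2, 7/2)
obs 3: x=3 → posterior Dirichlet(5, 12, 3/2, 9/2)
obs 4: x=0 → posterior Dirichlet(6, 12, 3/2, 9/2)
obs 5: x=2 → posterior Dirichlet(6, 12, 5/2, 9/2)
obs 6: x=3 → posterior Dirichlet(6, 12, 5/2, 11/2)
obs 7: x=3 → posterior Dirichlet(6, 12, 5/2, 13/2)
obs 8: x=2 → posterior Dirichlet(6, 12, 7/2, 13/2)
obs 9: x=1 → posterior Dirichlet(6, 13, 7/2, 13/2)
obs 10: x=3 → posterior Dirichlet(6, 13, 7/2, 15/2)
obs 11: x=0 → posterior Dirichlet(7, 13, 7/2, 15/2)
obs 12: x=2 → posterior Dirichlet(7, 13, 9/2, 15/2)
obs 13: x=3 → posterior Dirichlet(7, 13, 9/2, 17/2)

alpha_1=7, alpha_2=13, alpha_3=9/2, alpha_4=17/2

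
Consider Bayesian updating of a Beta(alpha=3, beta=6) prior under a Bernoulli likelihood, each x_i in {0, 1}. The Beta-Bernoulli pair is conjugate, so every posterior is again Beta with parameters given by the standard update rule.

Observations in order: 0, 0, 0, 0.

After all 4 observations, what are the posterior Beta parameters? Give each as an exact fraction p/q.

alpha=3, beta=10

obs 1: x=0 → posterior Beta(3, 7)
obs 2: x=0 → posterior Beta(3, 8)
obs 3: x=0 → posterior Beta(3, 9)
obs 4: x=0 → posterior Beta(3, 10)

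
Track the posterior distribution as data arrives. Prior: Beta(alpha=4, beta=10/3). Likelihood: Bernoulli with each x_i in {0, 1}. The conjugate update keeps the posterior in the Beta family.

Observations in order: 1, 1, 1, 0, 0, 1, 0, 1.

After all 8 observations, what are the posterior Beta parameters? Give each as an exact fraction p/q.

alpha=9, beta=19/3

obs 1: x=1 → posterior Beta(5, 10/3)
obs 2: x=1 → posterior Beta(6, 10/3)
obs 3: x=1 → posterior Beta(7, 10/3)
obs 4: x=0 → posterior Beta(7, 13/3)
obs 5: x=0 → posterior Beta(7, 16/3)
obs 6: x=1 → posterior Beta(8, 16/3)
obs 7: x=0 → posterior Beta(8, 19/3)
obs 8: x=1 → posterior Beta(9, 19/3)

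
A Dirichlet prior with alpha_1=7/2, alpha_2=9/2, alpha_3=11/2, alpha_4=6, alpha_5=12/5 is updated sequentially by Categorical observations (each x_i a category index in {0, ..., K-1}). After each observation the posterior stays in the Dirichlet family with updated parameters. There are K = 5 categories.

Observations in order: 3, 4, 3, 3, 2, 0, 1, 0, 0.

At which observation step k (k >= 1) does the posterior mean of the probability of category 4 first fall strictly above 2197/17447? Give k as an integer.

obs 1: x=3 → posterior Dirichlet(7/2, 9/2, 11/2, 7, 12/5)
obs 2: x=4 → posterior Dirichlet(7/2, 9/2, 11/2, 7, 17/5)
obs 3: x=3 → posterior Dirichlet(7/2, 9/2, 11/2, 8, 17/5)
obs 4: x=3 → posterior Dirichlet(7/2, 9/2, 11/2, 9, 17/5)
obs 5: x=2 → posterior Dirichlet(7/2, 9/2, 13/2, 9, 17/5)
obs 6: x=0 → posterior Dirichlet(9/2, 9/2, 13/2, 9, 17/5)
obs 7: x=1 → posterior Dirichlet(9/2, 11/2, 13/2, 9, 17/5)
obs 8: x=0 → posterior Dirichlet(11/2, 11/2, 13/2, 9, 17/5)
obs 9: x=0 → posterior Dirichlet(13/2, 11/2, 13/2, 9, 17/5)

k = 2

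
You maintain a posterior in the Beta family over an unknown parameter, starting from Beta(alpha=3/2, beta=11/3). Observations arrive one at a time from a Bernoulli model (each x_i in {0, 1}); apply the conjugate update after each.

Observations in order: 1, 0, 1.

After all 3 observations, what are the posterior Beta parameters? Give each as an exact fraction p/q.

obs 1: x=1 → posterior Beta(5/2, 11/3)
obs 2: x=0 → posterior Beta(5/2, 14/3)
obs 3: x=1 → posterior Beta(7/2, 14/3)

alpha=7/2, beta=14/3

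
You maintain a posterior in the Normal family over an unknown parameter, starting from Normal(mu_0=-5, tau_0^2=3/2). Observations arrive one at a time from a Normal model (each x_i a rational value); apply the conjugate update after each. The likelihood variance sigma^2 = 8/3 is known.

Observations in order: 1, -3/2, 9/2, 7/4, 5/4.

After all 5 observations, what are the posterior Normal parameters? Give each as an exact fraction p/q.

obs 1: x=1 → posterior Normal(-71/25, 24/25)
obs 2: x=-3/2 → posterior Normal(-169/68, 12/17)
obs 3: x=9/2 → posterior Normal(-44/43, 24/43)
obs 4: x=7/4 → posterior Normal(-113/208, 6/13)
obs 5: x=5/4 → posterior Normal(-17/61, 24/61)

mu_0=-17/61, tau_0^2=24/61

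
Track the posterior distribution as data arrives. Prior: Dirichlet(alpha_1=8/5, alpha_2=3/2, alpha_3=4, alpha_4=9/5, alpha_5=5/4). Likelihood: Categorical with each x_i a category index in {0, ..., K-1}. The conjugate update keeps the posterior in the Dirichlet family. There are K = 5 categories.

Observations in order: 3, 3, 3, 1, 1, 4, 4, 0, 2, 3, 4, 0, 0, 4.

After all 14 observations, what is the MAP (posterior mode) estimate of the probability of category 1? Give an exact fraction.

obs 1: x=3 → posterior Dirichlet(8/5, 3/2, 4, 14/5, 5/4)
obs 2: x=3 → posterior Dirichlet(8/5, 3/2, 4, 19/5, 5/4)
obs 3: x=3 → posterior Dirichlet(8/5, 3/2, 4, 24/5, 5/4)
obs 4: x=1 → posterior Dirichlet(8/5, 5/2, 4, 24/5, 5/4)
obs 5: x=1 → posterior Dirichlet(8/5, 7/2, 4, 24/5, 5/4)
obs 6: x=4 → posterior Dirichlet(8/5, 7/2, 4, 24/5, 9/4)
obs 7: x=4 → posterior Dirichlet(8/5, 7/2, 4, 24/5, 13/4)
obs 8: x=0 → posterior Dirichlet(13/5, 7/2, 4, 24/5, 13/4)
obs 9: x=2 → posterior Dirichlet(13/5, 7/2, 5, 24/5, 13/4)
obs 10: x=3 → posterior Dirichlet(13/5, 7/2, 5, 29/5, 13/4)
obs 11: x=4 → posterior Dirichlet(13/5, 7/2, 5, 29/5, 17/4)
obs 12: x=0 → posterior Dirichlet(18/5, 7/2, 5, 29/5, 17/4)
obs 13: x=0 → posterior Dirichlet(23/5, 7/2, 5, 29/5, 17/4)
obs 14: x=4 → posterior Dirichlet(23/5, 7/2, 5, 29/5, 21/4)

50/383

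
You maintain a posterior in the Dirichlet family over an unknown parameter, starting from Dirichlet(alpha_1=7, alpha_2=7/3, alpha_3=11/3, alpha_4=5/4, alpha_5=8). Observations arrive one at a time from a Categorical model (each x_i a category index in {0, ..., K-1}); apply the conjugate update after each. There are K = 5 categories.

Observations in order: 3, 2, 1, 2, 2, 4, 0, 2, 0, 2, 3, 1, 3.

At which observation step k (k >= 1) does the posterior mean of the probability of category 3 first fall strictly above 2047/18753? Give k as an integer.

k = 13

obs 1: x=3 → posterior Dirichlet(7, 7/3, 11/3, 9/4, 8)
obs 2: x=2 → posterior Dirichlet(7, 7/3, 14/3, 9/4, 8)
obs 3: x=1 → posterior Dirichlet(7, 10/3, 14/3, 9/4, 8)
obs 4: x=2 → posterior Dirichlet(7, 10/3, 17/3, 9/4, 8)
obs 5: x=2 → posterior Dirichlet(7, 10/3, 20/3, 9/4, 8)
obs 6: x=4 → posterior Dirichlet(7, 10/3, 20/3, 9/4, 9)
obs 7: x=0 → posterior Dirichlet(8, 10/3, 20/3, 9/4, 9)
obs 8: x=2 → posterior Dirichlet(8, 10/3, 23/3, 9/4, 9)
obs 9: x=0 → posterior Dirichlet(9, 10/3, 23/3, 9/4, 9)
obs 10: x=2 → posterior Dirichlet(9, 10/3, 26/3, 9/4, 9)
obs 11: x=3 → posterior Dirichlet(9, 10/3, 26/3, 13/4, 9)
obs 12: x=1 → posterior Dirichlet(9, 13/3, 26/3, 13/4, 9)
obs 13: x=3 → posterior Dirichlet(9, 13/3, 26/3, 17/4, 9)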